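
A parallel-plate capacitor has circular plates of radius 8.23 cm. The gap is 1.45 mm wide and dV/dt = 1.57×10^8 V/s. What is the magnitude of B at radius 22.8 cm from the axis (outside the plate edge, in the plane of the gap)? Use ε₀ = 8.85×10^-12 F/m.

dE/dt = (dV/dt)/d = 1.083×10^11 V/(m·s); I_d = ε₀(πR²)(dE/dt) = (8.85×10^-12)(0.02128)(1.083×10^11) = 0.02040 A.
With r > R the enclosed displacement current is the full I_d; B = μ₀ I_d / (2πr) = 1.79×10^-8 T.

1.79×10^-8 T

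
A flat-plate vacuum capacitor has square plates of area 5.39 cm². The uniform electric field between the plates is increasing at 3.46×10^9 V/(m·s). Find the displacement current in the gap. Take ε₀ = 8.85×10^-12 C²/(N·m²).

1.65×10^-5 A

I_d = ε₀ A (dE/dt) = (8.85×10^-12)(5.39×10^-4 m²)(3.46×10^9) = 1.65×10^-5 A.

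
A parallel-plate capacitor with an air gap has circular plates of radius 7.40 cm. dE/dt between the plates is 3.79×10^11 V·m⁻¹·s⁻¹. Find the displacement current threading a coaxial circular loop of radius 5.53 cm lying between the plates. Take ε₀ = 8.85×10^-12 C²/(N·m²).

0.0322 A

Total displacement current: I_d = ε₀(πR²)(dE/dt) = (8.85×10^-12)(0.01720)(3.79×10^11) = 0.05769 A.
Since J_d is uniform, the enclosed fraction is (r/R)² = 0.5585, giving I_d,enc = 0.0322 A.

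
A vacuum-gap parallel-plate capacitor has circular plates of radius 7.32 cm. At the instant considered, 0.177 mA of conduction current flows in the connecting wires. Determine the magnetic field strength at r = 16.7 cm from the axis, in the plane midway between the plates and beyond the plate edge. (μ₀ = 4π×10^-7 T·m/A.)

2.12×10^-10 T

By continuity the displacement current in the gap matches the conduction current: I_d = 1.77×10^-4 A.
Outside the plates the loop encloses all of I_d, so B·2πr = μ₀ I_d and B = 2.12×10^-10 T.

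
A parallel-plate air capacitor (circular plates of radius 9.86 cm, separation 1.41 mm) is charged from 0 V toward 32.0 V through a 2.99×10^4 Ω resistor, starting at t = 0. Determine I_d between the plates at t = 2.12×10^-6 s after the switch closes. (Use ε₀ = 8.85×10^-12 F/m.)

C = ε₀A/d = (8.85×10^-12)(0.03054)/(1.41×10^-3) = 1.917×10^-10 F and τ = RC = 5.732×10^-6 s. I_d in the gap equals the RC charging current.
I_d(t) = (V₀/R) e^(−t/τ) = 1.070×10^-3 · e^(−0.3699) = 7.39×10^-4 A.

7.39×10^-4 A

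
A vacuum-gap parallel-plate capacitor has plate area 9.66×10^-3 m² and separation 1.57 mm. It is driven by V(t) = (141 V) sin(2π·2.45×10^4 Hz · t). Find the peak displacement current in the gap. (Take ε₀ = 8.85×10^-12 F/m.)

1.18×10^-3 A

C = ε₀A/d = (8.85×10^-12)(9.66×10^-3)/(1.57×10^-3) = 5.445×10^-11 F; ω = 2πf = 1.539×10^5 rad/s.
I_d = C dV/dt, so |I_d|_max = C V₀ ω = (5.445×10^-11)(141)(1.539×10^5) = 1.18×10^-3 A.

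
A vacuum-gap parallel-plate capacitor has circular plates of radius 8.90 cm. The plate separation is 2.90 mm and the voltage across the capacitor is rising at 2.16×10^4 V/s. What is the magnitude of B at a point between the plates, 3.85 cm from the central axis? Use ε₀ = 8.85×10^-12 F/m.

dE/dt = (dV/dt)/d = 7.448×10^6 V/(m·s); I_d = ε₀(πR²)(dE/dt) = (8.85×10^-12)(0.02488)(7.448×10^6) = 1.640×10^-6 A.
For r < R the Ampère–Maxwell law gives B(2πr) = μ₀ I_d (r²/R²), so B = μ₀ I_d r/(2πR²) = (4π×10^-7)(1.640×10^-6)(0.0385)/(2π·0.0890²) = 1.59×10^-12 T.

1.59×10^-12 T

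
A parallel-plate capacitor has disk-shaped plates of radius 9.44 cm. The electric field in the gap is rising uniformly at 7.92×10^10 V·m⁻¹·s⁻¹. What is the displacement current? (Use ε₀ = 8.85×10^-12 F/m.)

0.0196 A

With a uniform field, Φ_E = EA, so I_d = ε₀ A dE/dt = 0.0196 A.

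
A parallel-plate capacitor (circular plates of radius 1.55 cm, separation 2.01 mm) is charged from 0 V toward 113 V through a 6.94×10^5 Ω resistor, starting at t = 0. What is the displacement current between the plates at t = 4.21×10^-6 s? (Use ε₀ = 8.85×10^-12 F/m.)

With C = ε₀A/d = (8.85×10^-12)(7.548×10^-4)/(2.01×10^-3) = 3.323×10^-12 F, the time constant is τ = RC = 2.306×10^-6 s, so t/τ = 1.826 and e^(−t/τ) = 0.1611.
I_d = I_cond = (V₀/R) e^(−t/τ) = (1.628×10^-4)(0.1611) = 2.62×10^-5 A.

2.62×10^-5 A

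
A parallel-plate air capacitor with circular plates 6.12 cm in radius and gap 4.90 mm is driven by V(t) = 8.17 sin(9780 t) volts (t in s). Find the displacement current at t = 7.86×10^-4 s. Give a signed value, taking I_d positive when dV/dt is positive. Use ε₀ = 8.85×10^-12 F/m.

2.82×10^-7 A

dV/dt = (8.17)(9780)·cos(7.68708) = 1.327×10^4 V/s.
I_d = C dV/dt with C = ε₀A/d = (8.85×10^-12)(0.01177)/(4.90×10^-3) = 2.126×10^-11 F, so I_d = (2.126×10^-11)(1.327×10^4) = 2.82×10^-7 A.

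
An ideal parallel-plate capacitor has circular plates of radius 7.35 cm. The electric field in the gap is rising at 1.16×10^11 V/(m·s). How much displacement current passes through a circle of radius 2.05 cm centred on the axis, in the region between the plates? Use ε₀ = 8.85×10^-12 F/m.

Total displacement current: I_d = ε₀(πR²)(dE/dt) = (8.85×10^-12)(0.01697)(1.16×10^11) = 0.01742 A.
Since J_d is uniform, the enclosed fraction is (r/R)² = 0.07779, giving I_d,enc = 1.36×10^-3 A.

1.36×10^-3 A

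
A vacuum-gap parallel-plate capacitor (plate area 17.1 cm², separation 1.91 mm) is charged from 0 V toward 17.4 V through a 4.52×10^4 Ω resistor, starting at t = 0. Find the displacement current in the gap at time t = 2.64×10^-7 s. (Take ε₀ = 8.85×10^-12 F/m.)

1.84×10^-4 A

With C = ε₀A/d = (8.85×10^-12)(1.71×10^-3)/(1.91×10^-3) = 7.923×10^-12 F, the time constant is τ = RC = 3.581×10^-7 s, so t/τ = 0.7372 and e^(−t/τ) = 0.4785.
I_d = I_cond = (V₀/R) e^(−t/τ) = (3.850×10^-4)(0.4785) = 1.84×10^-4 A.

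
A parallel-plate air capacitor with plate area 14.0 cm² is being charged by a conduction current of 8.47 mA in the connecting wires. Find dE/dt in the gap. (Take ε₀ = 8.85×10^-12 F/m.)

6.84×10^11 V/(m·s)

Charge continuity gives I_d = I = 8.47×10^-3 A between the plates.
Inverting I_d = ε₀ A dE/dt gives dE/dt = 8.47×10^-3 / (8.85×10^-12 · 1.40×10^-3) = 6.84×10^11 V/(m·s).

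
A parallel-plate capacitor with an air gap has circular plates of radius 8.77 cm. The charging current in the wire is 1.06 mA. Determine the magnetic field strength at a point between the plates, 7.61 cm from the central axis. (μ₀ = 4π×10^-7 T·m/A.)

By continuity the displacement current in the gap matches the conduction current: I_d = 1.06×10^-3 A.
∮B·dl = μ₀ I_d,enc with I_d,enc = I_d r²/R² = 7.981×10^-4 A; so B = μ₀ I_d,enc/(2πr) = 2.10×10^-9 T.

2.10×10^-9 T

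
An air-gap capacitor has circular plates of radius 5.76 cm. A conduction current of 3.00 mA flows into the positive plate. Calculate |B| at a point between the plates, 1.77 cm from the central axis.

No conduction current crosses the gap, so I_d there equals the 3.00×10^-3 A in the leads.
∮B·dl = μ₀ I_d,enc with I_d,enc = I_d r²/R² = 2.833×10^-4 A; so B = μ₀ I_d,enc/(2πr) = 3.20×10^-9 T.

3.20×10^-9 T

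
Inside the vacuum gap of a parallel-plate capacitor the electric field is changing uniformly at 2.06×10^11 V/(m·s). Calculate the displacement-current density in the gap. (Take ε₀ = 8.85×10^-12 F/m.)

J_d = ε₀ dE/dt = (8.85×10^-12)(2.06×10^11) = 1.82 A/m².

1.82 A/m²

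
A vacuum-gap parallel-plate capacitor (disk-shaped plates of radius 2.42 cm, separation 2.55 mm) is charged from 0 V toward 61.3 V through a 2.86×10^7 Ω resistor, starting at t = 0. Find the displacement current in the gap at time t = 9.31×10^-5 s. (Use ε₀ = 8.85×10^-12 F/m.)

1.29×10^-6 A

With C = ε₀A/d = (8.85×10^-12)(1.840×10^-3)/(2.55×10^-3) = 6.386×10^-12 F, the time constant is τ = RC = 1.826×10^-4 s, so t/τ = 0.5099 and e^(−t/τ) = 0.6006.
I_d = I_cond = (V₀/R) e^(−t/τ) = (2.143×10^-6)(0.6006) = 1.29×10^-6 A.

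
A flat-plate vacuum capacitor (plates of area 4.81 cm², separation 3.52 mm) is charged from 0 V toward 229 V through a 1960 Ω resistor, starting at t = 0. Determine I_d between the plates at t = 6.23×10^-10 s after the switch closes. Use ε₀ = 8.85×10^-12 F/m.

With C = ε₀A/d = (8.85×10^-12)(4.81×10^-4)/(3.52×10^-3) = 1.209×10^-12 F, the time constant is τ = RC = 2.370×10^-9 s, so t/τ = 0.2629 and e^(−t/τ) = 0.7688.
I_d = I_cond = (V₀/R) e^(−t/τ) = (0.1168)(0.7688) = 0.0898 A.

0.0898 A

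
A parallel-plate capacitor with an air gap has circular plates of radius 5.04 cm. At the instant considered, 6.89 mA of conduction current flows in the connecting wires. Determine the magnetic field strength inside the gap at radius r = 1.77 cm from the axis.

No conduction current crosses the gap, so I_d there equals the 6.89×10^-3 A in the leads.
An Ampèrian loop of radius r encloses a fraction (r/R)² of I_d. Then B·2πr = μ₀ I_d (r/R)², giving B = μ₀ I_d r/(2πR²) = 9.60×10^-9 T.

9.60×10^-9 T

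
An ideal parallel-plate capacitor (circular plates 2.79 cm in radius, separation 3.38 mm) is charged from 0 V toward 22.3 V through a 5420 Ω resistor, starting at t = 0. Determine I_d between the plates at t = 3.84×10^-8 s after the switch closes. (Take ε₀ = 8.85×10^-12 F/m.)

C = ε₀A/d = (8.85×10^-12)(2.445×10^-3)/(3.38×10^-3) = 6.402×10^-12 F, so τ = RC = 3.470×10^-8 s.
The conduction current is I(t) = (V₀/R) e^(−t/τ), and the displacement current between the plates equals it.
t/τ = 1.107; I_d = (22.3/5420) · e^(−1.107) = (4.114×10^-3)(0.3305) = 1.36×10^-3 A.

1.36×10^-3 A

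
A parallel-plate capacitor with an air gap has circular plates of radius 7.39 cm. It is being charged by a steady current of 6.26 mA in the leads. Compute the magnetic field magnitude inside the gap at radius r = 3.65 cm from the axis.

By continuity the displacement current in the gap matches the conduction current: I_d = 6.26×10^-3 A.
For r < R the Ampère–Maxwell law gives B(2πr) = μ₀ I_d (r²/R²), so B = μ₀ I_d r/(2πR²) = (4π×10^-7)(6.26×10^-3)(0.0365)/(2π·0.0739²) = 8.37×10^-9 T.

8.37×10^-9 T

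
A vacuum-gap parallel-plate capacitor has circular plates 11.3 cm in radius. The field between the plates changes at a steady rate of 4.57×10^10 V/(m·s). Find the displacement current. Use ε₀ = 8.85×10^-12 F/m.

0.0162 A

With a uniform field, Φ_E = EA, so I_d = ε₀ A dE/dt = 0.0162 A.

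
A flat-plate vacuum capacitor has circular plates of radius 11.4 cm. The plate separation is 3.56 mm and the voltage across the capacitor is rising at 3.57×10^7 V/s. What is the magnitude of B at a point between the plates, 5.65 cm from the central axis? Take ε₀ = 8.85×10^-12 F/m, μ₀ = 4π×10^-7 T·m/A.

With E = V/d, dE/dt = 1.003×10^10 V/(m·s) and πR² = 0.04083 m², giving I_d = ε₀ πR² dE/dt = 3.624×10^-3 A.
An Ampèrian loop of radius r encloses a fraction (r/R)² of I_d. Then B·2πr = μ₀ I_d (r/R)², giving B = μ₀ I_d r/(2πR²) = 3.15×10^-9 T.

3.15×10^-9 T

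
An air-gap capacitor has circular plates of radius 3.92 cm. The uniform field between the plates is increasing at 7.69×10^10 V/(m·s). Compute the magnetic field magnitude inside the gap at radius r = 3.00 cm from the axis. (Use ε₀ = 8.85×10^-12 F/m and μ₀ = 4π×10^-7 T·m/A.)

Through the whole plate area (πR² = 4.827×10^-3 m²), I_d = ε₀ πR² dE/dt = 3.285×10^-3 A.
An Ampèrian loop of radius r encloses a fraction (r/R)² of I_d. Then B·2πr = μ₀ I_d (r/R)², giving B = μ₀ I_d r/(2πR²) = 1.28×10^-8 T.

1.28×10^-8 T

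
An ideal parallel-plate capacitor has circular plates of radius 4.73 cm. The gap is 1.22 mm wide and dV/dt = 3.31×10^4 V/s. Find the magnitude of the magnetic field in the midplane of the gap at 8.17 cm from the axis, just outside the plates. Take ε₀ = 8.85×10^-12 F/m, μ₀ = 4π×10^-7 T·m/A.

dE/dt = (dV/dt)/d = 2.713×10^7 V/(m·s); I_d = ε₀(πR²)(dE/dt) = (8.85×10^-12)(7.029×10^-3)(2.713×10^7) = 1.688×10^-6 A.
For r ≥ R the full I_d is enclosed: B = μ₀ I_d/(2πr) = (4π×10^-7)(1.688×10^-6)/(2π·0.0817) = 4.13×10^-12 T.

4.13×10^-12 T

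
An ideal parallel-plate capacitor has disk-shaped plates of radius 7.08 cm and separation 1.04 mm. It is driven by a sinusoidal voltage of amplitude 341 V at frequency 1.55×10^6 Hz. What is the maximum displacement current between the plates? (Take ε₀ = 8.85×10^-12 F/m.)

The displacement current equals the conduction current C dV/dt, which peaks at C V₀ ω.
With C = ε₀A/d = (8.85×10^-12)(0.01575)/(1.04×10^-3) = 1.340×10^-10 F and ω = 2πf = 9.739×10^6 rad/s, I_d,max = (1.340×10^-10)(341)(9.739×10^6) = 0.445 A.

0.445 A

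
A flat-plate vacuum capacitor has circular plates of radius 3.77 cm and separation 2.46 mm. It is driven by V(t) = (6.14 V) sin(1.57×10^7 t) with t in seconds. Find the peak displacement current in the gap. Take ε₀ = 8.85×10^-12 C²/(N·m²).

(dE/dt)_max = V₀ω/d = 3.919×10^10 V/(m·s); ω = 1.57×10^7 rad/s.
I_d,max = ε₀ A (dE/dt)_max = (8.85×10^-12)(4.465×10^-3)(3.919×10^10) = 1.55×10^-3 A.

1.55×10^-3 A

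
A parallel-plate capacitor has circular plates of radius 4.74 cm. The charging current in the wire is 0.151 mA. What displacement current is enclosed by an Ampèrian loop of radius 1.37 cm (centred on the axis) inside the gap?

Between the plates the displacement current equals the wire current: I_d = 0.151 mA = 1.51×10^-4 A.
The field is uniform, so I_d,enc = I_d (r/R)² = (1.51×10^-4)(1.37/4.74)² = 1.26×10^-5 A.

1.26×10^-5 A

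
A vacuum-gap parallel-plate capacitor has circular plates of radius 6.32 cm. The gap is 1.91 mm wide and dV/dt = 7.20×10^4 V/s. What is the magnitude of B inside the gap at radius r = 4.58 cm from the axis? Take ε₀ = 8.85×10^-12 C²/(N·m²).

I_d = C dV/dt with C = ε₀πR²/d = 5.815×10^-11 F, so I_d = (5.815×10^-11)(7.20×10^4) = 4.187×10^-6 A.
An Ampèrian loop of radius r encloses a fraction (r/R)² of I_d. Then B·2πr = μ₀ I_d (r/R)², giving B = μ₀ I_d r/(2πR²) = 9.60×10^-12 T.

9.60×10^-12 T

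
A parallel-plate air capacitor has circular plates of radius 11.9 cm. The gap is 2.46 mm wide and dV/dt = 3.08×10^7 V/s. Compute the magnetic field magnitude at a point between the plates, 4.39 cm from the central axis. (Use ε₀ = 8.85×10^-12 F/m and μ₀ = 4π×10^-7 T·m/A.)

With E = V/d, dE/dt = 1.252×10^10 V/(m·s) and πR² = 0.04449 m², giving I_d = ε₀ πR² dE/dt = 4.930×10^-3 A.
∮B·dl = μ₀ I_d,enc with I_d,enc = I_d r²/R² = 6.709×10^-4 A; so B = μ₀ I_d,enc/(2πr) = 3.06×10^-9 T.

3.06×10^-9 T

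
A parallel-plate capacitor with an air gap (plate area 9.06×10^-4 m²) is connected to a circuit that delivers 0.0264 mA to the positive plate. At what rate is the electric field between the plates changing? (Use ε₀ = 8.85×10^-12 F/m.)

The displacement current between the plates equals the conduction current, I_d = 0.0264 mA.
Inverting I_d = ε₀ A dE/dt gives dE/dt = 2.64×10^-5 / (8.85×10^-12 · 9.06×10^-4) = 3.29×10^9 V/(m·s).

3.29×10^9 V/(m·s)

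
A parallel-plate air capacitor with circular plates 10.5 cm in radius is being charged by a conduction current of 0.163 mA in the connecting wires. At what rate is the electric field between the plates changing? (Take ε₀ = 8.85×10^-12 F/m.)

By continuity, I_d in the gap equals the 0.163 mA flowing in the wire.
Then dE/dt = I_d/(ε₀A) = 5.32×10^8 V/(m·s).

5.32×10^8 V/(m·s)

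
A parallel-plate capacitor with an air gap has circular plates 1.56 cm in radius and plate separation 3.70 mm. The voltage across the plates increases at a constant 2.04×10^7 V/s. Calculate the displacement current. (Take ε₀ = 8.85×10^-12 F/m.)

The displacement current equals the charging current C dV/dt. With C = ε₀A/d = (8.85×10^-12)(7.645×10^-4)/(3.70×10^-3) = 1.829×10^-12 F, I_d = (1.829×10^-12)(2.04×10^7) = 3.73×10^-5 A.

3.73×10^-5 A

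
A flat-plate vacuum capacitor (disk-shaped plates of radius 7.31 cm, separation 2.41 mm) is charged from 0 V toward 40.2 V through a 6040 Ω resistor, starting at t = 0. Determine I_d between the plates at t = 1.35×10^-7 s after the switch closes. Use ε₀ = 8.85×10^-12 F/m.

C = ε₀A/d = (8.85×10^-12)(0.01679)/(2.41×10^-3) = 6.166×10^-11 F and τ = RC = 3.724×10^-7 s. I_d in the gap equals the RC charging current.
I_d(t) = (V₀/R) e^(−t/τ) = 6.656×10^-3 · e^(−0.3625) = 4.63×10^-3 A.

4.63×10^-3 A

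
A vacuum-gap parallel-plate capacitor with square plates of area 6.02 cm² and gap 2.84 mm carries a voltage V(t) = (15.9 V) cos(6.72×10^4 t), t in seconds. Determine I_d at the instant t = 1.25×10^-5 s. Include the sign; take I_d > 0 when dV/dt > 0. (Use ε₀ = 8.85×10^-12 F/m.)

dV/dt = (15.9)(6.72×10^4)·−sin(0.84) = -7.956×10^5 V/s.
I_d = C dV/dt with C = ε₀A/d = (8.85×10^-12)(6.02×10^-4)/(2.84×10^-3) = 1.876×10^-12 F, so I_d = (1.876×10^-12)(-7.956×10^5) = -1.49×10^-6 A.

-1.49×10^-6 A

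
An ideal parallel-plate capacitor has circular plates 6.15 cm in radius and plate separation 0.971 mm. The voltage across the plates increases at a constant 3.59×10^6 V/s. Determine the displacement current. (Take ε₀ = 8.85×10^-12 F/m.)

3.89×10^-4 A

The displacement current equals the charging current C dV/dt. With C = ε₀A/d = (8.85×10^-12)(0.01188)/(9.71×10^-4) = 1.083×10^-10 F, I_d = (1.083×10^-10)(3.59×10^6) = 3.89×10^-4 A.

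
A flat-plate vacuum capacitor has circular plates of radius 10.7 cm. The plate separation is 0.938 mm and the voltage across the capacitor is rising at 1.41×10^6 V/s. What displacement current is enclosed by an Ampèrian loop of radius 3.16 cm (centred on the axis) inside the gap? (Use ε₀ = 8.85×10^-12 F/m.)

dE/dt = (dV/dt)/d = 1.503×10^9 V/(m·s); I_d = ε₀(πR²)(dE/dt) = (8.85×10^-12)(0.03597)(1.503×10^9) = 4.785×10^-4 A.
The field is uniform, so I_d,enc = I_d (r/R)² = (4.785×10^-4)(3.16/10.7)² = 4.17×10^-5 A.

4.17×10^-5 A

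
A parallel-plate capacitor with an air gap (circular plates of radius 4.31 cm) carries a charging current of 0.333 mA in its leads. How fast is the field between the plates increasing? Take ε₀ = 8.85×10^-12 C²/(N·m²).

The displacement current between the plates equals the conduction current, I_d = 0.333 mA.
Inverting I_d = ε₀ A dE/dt gives dE/dt = 3.33×10^-4 / (8.85×10^-12 · 5.836×10^-3) = 6.45×10^9 V/(m·s).

6.45×10^9 V/(m·s)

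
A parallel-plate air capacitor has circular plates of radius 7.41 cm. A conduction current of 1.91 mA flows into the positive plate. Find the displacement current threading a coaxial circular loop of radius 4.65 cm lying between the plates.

7.52×10^-4 A

Between the plates the displacement current equals the wire current: I_d = 1.91 mA = 1.91×10^-3 A.
Since J_d is uniform, the enclosed fraction is (r/R)² = 0.3938, giving I_d,enc = 7.52×10^-4 A.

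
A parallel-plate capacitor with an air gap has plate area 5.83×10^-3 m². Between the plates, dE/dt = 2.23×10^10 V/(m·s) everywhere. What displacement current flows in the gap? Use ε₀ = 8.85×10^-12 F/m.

I_d = ε₀ A (dE/dt) = (8.85×10^-12)(5.83×10^-3 m²)(2.23×10^10) = 1.15×10^-3 A.

1.15×10^-3 A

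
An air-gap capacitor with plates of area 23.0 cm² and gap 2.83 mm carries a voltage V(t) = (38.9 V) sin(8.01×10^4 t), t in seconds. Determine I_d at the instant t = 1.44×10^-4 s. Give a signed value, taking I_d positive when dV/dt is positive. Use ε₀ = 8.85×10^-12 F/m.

1.15×10^-5 A

C = ε₀A/d = (8.85×10^-12)(2.30×10^-3)/(2.83×10^-3) = 7.193×10^-12 F. dV/dt = V₀ω·cos(ωt); at ωt = 11.5344 rad this factor is 0.5131.
I_d = C dV/dt = (7.193×10^-12)(38.9)(8.01×10^4)(0.5131) = 1.15×10^-5 A.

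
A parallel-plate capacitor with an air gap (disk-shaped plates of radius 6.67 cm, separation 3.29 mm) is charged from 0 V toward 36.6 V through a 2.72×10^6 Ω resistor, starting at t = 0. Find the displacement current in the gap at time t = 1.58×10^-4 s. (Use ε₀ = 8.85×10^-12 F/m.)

With C = ε₀A/d = (8.85×10^-12)(0.01398)/(3.29×10^-3) = 3.761×10^-11 F, the time constant is τ = RC = 1.023×10^-4 s, so t/τ = 1.544 and e^(−t/τ) = 0.2135.
I_d = I_cond = (V₀/R) e^(−t/τ) = (1.346×10^-5)(0.2135) = 2.87×10^-6 A.

2.87×10^-6 A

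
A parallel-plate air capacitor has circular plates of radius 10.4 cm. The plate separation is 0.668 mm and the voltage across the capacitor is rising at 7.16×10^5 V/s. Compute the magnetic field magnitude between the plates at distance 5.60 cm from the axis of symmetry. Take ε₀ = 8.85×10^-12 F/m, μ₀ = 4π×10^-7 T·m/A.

3.34×10^-10 T

dE/dt = (dV/dt)/d = 1.072×10^9 V/(m·s); I_d = ε₀(πR²)(dE/dt) = (8.85×10^-12)(0.03398)(1.072×10^9) = 3.224×10^-4 A.
An Ampèrian loop of radius r encloses a fraction (r/R)² of I_d. Then B·2πr = μ₀ I_d (r/R)², giving B = μ₀ I_d r/(2πR²) = 3.34×10^-10 T.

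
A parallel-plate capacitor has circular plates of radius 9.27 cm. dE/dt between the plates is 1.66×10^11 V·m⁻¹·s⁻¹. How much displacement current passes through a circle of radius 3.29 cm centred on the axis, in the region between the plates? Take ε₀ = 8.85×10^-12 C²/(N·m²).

5.00×10^-3 A

Through the whole plate area (πR² = 0.02700 m²), I_d = ε₀ πR² dE/dt = 0.03967 A.
The field is uniform, so I_d,enc = I_d (r/R)² = (0.03967)(3.29/9.27)² = 5.00×10^-3 A.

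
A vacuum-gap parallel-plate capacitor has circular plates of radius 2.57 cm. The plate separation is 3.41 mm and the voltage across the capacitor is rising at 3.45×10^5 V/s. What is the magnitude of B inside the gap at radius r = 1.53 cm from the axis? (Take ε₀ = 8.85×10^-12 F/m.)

I_d = C dV/dt with C = ε₀πR²/d = 5.385×10^-12 F, so I_d = (5.385×10^-12)(3.45×10^5) = 1.858×10^-6 A.
∮B·dl = μ₀ I_d,enc with I_d,enc = I_d r²/R² = 6.585×10^-7 A; so B = μ₀ I_d,enc/(2πr) = 8.61×10^-12 T.

8.61×10^-12 T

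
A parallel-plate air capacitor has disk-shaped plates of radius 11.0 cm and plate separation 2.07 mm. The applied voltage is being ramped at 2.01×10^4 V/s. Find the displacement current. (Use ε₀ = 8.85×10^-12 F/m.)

3.27×10^-6 A

The field between the plates is E = V/d, so dE/dt = (2.01×10^4)/(2.07×10^-3 m) = 9.710×10^6 V/(m·s).
I_d = ε₀ A (dE/dt) = (8.85×10^-12)(0.03801)(9.710×10^6) = 3.27×10^-6 A.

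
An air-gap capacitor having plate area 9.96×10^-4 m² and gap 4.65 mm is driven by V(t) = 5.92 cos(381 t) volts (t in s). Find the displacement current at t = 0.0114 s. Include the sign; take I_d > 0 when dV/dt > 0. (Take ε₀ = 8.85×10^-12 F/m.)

3.99×10^-9 A

dE/dt = (V₀ω/d)·−sin(ωt) with ωt = 4.3434 rad: (5.92)(381)(0.9327)/(4.65×10^-3) = 4.524×10^5 V/(m·s).
I_d = ε₀ A dE/dt = (8.85×10^-12)(9.96×10^-4)(4.524×10^5) = 3.99×10^-9 A.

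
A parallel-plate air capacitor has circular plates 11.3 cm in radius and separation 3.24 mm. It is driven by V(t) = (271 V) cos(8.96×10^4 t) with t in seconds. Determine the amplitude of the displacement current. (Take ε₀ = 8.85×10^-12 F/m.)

2.66×10^-3 A

(dE/dt)_max = V₀ω/d = 7.494×10^9 V/(m·s); ω = 8.96×10^4 rad/s.
I_d,max = ε₀ A (dE/dt)_max = (8.85×10^-12)(0.04011)(7.494×10^9) = 2.66×10^-3 A.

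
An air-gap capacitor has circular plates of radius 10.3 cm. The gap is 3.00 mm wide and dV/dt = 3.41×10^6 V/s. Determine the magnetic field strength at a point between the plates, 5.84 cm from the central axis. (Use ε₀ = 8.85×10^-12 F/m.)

3.69×10^-10 T

I_d = C dV/dt with C = ε₀πR²/d = 9.832×10^-11 F, so I_d = (9.832×10^-11)(3.41×10^6) = 3.353×10^-4 A.
∮B·dl = μ₀ I_d,enc with I_d,enc = I_d r²/R² = 1.078×10^-4 A; so B = μ₀ I_d,enc/(2πr) = 3.69×10^-10 T.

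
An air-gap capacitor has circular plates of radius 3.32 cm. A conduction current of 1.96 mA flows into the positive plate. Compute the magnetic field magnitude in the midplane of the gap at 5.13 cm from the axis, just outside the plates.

7.64×10^-9 T

No conduction current crosses the gap, so I_d there equals the 1.96×10^-3 A in the leads.
With r > R the enclosed displacement current is the full I_d; B = μ₀ I_d / (2πr) = 7.64×10^-9 T.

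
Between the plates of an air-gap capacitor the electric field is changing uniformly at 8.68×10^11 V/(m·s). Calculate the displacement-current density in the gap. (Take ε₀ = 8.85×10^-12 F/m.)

J_d = ε₀ ∂E/∂t, so J_d = 7.68 A/m².

7.68 A/m²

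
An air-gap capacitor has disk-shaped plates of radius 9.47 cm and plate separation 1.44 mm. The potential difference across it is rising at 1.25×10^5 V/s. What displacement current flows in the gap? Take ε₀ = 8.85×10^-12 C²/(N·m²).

2.16×10^-5 A

The field between the plates is E = V/d, so dE/dt = (1.25×10^5)/(1.44×10^-3 m) = 8.681×10^7 V/(m·s).
I_d = ε₀ A (dE/dt) = (8.85×10^-12)(0.02817)(8.681×10^7) = 2.16×10^-5 A.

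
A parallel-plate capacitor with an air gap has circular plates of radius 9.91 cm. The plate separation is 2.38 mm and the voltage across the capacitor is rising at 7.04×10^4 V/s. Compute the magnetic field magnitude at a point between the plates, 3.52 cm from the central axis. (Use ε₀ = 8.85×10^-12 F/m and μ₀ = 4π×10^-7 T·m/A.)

5.79×10^-12 T

With E = V/d, dE/dt = 2.958×10^7 V/(m·s) and πR² = 0.03085 m², giving I_d = ε₀ πR² dE/dt = 8.076×10^-6 A.
An Ampèrian loop of radius r encloses a fraction (r/R)² of I_d. Then B·2πr = μ₀ I_d (r/R)², giving B = μ₀ I_d r/(2πR²) = 5.79×10^-12 T.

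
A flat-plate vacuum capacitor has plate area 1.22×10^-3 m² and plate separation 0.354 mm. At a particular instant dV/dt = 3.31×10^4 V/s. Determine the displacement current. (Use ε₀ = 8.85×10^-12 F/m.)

1.01×10^-6 A

E = V/d so dE/dt = (dV/dt)/d = 9.350×10^7 V/(m·s), and I_d = ε₀ A dE/dt = (8.85×10^-12)(1.22×10^-3)(9.350×10^7) = 1.01×10^-6 A.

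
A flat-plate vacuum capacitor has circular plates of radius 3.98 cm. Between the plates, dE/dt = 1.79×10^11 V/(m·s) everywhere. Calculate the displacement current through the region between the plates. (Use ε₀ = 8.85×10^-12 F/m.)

7.88×10^-3 A

I_d = ε₀ A (dE/dt) = (8.85×10^-12)(4.976×10^-3 m²)(1.79×10^11) = 7.88×10^-3 A.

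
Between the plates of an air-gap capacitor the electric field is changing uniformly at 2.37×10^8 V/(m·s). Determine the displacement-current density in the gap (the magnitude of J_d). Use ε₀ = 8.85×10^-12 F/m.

2.10×10^-3 A/m²

J_d = ε₀ ∂E/∂t, so J_d = 2.10×10^-3 A/m².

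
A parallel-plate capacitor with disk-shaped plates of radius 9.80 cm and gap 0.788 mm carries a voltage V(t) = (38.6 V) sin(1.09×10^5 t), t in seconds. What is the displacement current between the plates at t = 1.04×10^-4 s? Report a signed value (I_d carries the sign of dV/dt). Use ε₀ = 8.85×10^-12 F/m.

4.76×10^-4 A

dV/dt = (38.6)(1.09×10^5)·cos(11.336) = 1.405×10^6 V/s.
I_d = C dV/dt with C = ε₀A/d = (8.85×10^-12)(0.03017)/(7.88×10^-4) = 3.388×10^-10 F, so I_d = (3.388×10^-10)(1.405×10^6) = 4.76×10^-4 A.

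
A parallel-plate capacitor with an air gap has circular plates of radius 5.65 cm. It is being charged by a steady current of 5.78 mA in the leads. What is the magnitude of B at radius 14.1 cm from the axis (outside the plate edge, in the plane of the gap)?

8.20×10^-9 T

Between the plates the displacement current equals the wire current: I_d = 5.78 mA = 5.78×10^-3 A.
For r ≥ R the full I_d is enclosed: B = μ₀ I_d/(2πr) = (4π×10^-7)(5.78×10^-3)/(2π·0.141) = 8.20×10^-9 T.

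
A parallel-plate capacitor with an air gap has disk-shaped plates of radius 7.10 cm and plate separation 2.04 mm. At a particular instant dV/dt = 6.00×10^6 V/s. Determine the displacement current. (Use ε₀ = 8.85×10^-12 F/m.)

C = ε₀A/d = (8.85×10^-12)(0.01584)/(2.04×10^-3) = 6.872×10^-11 F.
I_d = C dV/dt = (6.872×10^-11)(6.00×10^6) = 4.12×10^-4 A.

4.12×10^-4 A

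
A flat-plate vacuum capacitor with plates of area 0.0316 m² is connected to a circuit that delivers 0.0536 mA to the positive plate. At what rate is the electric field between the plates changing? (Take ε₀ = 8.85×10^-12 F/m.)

Charge continuity gives I_d = I = 5.36×10^-5 A between the plates.
Inverting I_d = ε₀ A dE/dt gives dE/dt = 5.36×10^-5 / (8.85×10^-12 · 0.0316) = 1.92×10^8 V/(m·s).

1.92×10^8 V/(m·s)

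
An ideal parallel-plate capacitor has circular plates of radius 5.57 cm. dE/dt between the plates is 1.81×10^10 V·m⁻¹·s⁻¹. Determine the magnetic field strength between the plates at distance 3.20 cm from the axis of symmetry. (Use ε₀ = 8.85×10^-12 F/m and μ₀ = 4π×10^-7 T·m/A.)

3.22×10^-9 T

I_d = ε₀ dΦ_E/dt = ε₀ πR² (dE/dt) = (8.85×10^-12)(9.747×10^-3)(1.81×10^10) = 1.561×10^-3 A through the full plate area.
∮B·dl = μ₀ I_d,enc with I_d,enc = I_d r²/R² = 5.152×10^-4 A; so B = μ₀ I_d,enc/(2πr) = 3.22×10^-9 T.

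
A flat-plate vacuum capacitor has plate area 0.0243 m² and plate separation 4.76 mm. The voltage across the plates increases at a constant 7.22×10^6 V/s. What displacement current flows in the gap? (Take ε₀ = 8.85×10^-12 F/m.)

C = ε₀A/d = (8.85×10^-12)(0.0243)/(4.76×10^-3) = 4.518×10^-11 F.
I_d = C dV/dt = (4.518×10^-11)(7.22×10^6) = 3.26×10^-4 A.

3.26×10^-4 A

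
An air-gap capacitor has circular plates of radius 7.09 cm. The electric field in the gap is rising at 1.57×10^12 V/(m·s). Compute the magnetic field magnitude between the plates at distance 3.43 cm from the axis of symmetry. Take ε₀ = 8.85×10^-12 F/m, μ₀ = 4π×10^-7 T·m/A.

2.99×10^-7 T

Total displacement current: I_d = ε₀(πR²)(dE/dt) = (8.85×10^-12)(0.01579)(1.57×10^12) = 0.2194 A.
An Ampèrian loop of radius r encloses a fraction (r/R)² of I_d. Then B·2πr = μ₀ I_d (r/R)², giving B = μ₀ I_d r/(2πR²) = 2.99×10^-7 T.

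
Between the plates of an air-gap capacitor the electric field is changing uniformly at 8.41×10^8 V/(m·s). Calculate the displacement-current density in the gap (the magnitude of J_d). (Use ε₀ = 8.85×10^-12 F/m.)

The displacement-current density is ε₀ ∂E/∂t = (8.85×10^-12)(8.41×10^8) = 7.44×10^-3 A/m².

7.44×10^-3 A/m²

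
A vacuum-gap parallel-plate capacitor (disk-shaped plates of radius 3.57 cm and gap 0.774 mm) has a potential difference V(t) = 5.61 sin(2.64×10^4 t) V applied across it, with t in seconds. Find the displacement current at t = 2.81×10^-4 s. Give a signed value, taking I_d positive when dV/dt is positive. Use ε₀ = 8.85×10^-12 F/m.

C = ε₀A/d = (8.85×10^-12)(4.004×10^-3)/(7.74×10^-4) = 4.578×10^-11 F. dV/dt = V₀ω·cos(ωt); at ωt = 7.4184 rad this factor is 0.4219.
I_d = C dV/dt = (4.578×10^-11)(5.61)(2.64×10^4)(0.4219) = 2.86×10^-6 A.

2.86×10^-6 A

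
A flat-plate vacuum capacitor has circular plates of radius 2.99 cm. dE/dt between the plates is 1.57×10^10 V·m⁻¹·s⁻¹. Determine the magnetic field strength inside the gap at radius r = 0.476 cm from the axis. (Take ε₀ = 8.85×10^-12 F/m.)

I_d = ε₀ dΦ_E/dt = ε₀ πR² (dE/dt) = (8.85×10^-12)(2.809×10^-3)(1.57×10^10) = 3.903×10^-4 A through the full plate area.
∮B·dl = μ₀ I_d,enc with I_d,enc = I_d r²/R² = 9.892×10^-6 A; so B = μ₀ I_d,enc/(2πr) = 4.16×10^-10 T.

4.16×10^-10 T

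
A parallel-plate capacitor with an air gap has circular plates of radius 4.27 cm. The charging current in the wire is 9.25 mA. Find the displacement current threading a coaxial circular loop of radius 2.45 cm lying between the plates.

No conduction current crosses the gap, so I_d there equals the 9.25×10^-3 A in the leads.
Through an area πr² the displacement current is I_d·(πr²/πR²) = I_d (r/R)² = 3.05×10^-3 A.

3.05×10^-3 A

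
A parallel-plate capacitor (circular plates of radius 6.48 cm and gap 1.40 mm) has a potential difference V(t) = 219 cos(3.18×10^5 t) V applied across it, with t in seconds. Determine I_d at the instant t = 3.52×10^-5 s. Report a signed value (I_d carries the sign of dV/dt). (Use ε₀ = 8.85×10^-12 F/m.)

5.69×10^-3 A

dV/dt = (219)(3.18×10^5)·−sin(11.1936) = 6.828×10^7 V/s.
I_d = C dV/dt with C = ε₀A/d = (8.85×10^-12)(0.01319)/(1.40×10^-3) = 8.338×10^-11 F, so I_d = (8.338×10^-11)(6.828×10^7) = 5.69×10^-3 A.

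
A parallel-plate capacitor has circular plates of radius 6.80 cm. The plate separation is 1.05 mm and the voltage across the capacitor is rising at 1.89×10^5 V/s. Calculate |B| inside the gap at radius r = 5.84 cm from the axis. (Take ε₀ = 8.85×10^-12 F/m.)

dE/dt = (dV/dt)/d = 1.800×10^8 V/(m·s); I_d = ε₀(πR²)(dE/dt) = (8.85×10^-12)(0.01453)(1.800×10^8) = 2.315×10^-5 A.
An Ampèrian loop of radius r encloses a fraction (r/R)² of I_d. Then B·2πr = μ₀ I_d (r/R)², giving B = μ₀ I_d r/(2πR²) = 5.85×10^-11 T.

5.85×10^-11 T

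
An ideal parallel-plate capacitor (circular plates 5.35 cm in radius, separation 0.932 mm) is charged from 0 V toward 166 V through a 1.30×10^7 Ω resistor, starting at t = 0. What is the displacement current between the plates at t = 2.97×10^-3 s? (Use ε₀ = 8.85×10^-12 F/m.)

C = ε₀A/d = (8.85×10^-12)(8.992×10^-3)/(9.32×10^-4) = 8.539×10^-11 F and τ = RC = 1.110×10^-3 s. I_d in the gap equals the RC charging current.
I_d(t) = (V₀/R) e^(−t/τ) = 1.277×10^-5 · e^(−2.676) = 8.79×10^-7 A.

8.79×10^-7 A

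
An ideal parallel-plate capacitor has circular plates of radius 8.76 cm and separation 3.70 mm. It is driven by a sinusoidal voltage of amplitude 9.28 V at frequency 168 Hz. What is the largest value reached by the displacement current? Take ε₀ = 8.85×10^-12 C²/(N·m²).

(dE/dt)_max = V₀ω/d = 2.649×10^6 V/(m·s); ω = 2πf = 1056 rad/s.
I_d,max = ε₀ A (dE/dt)_max = (8.85×10^-12)(0.02411)(2.649×10^6) = 5.65×10^-7 A.

5.65×10^-7 A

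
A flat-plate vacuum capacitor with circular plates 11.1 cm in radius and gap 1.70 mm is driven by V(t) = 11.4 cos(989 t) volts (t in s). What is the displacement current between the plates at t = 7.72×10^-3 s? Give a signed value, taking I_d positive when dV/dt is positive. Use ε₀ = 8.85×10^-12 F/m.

-2.22×10^-6 A

dE/dt = (V₀ω/d)·−sin(ωt) with ωt = 7.63508 rad: (11.4)(989)(-0.9761)/(1.70×10^-3) = -6.474×10^6 V/(m·s).
I_d = ε₀ A dE/dt = (8.85×10^-12)(0.03871)(-6.474×10^6) = -2.22×10^-6 A.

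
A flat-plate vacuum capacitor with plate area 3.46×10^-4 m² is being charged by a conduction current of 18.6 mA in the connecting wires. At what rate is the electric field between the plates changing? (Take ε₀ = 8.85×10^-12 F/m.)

6.07×10^12 V/(m·s)

By continuity, I_d in the gap equals the 18.6 mA flowing in the wire.
Then dE/dt = I_d/(ε₀A) = 6.07×10^12 V/(m·s).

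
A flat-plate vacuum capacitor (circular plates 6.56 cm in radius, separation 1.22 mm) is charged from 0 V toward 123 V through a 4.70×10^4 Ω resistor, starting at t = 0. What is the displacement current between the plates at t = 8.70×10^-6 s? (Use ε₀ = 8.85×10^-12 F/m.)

C = ε₀A/d = (8.85×10^-12)(0.01352)/(1.22×10^-3) = 9.808×10^-11 F, so τ = RC = 4.610×10^-6 s.
The conduction current is I(t) = (V₀/R) e^(−t/τ), and the displacement current between the plates equals it.
t/τ = 1.887; I_d = (123/4.70×10^4) · e^(−1.887) = (2.617×10^-3)(0.1515) = 3.96×10^-4 A.

3.96×10^-4 A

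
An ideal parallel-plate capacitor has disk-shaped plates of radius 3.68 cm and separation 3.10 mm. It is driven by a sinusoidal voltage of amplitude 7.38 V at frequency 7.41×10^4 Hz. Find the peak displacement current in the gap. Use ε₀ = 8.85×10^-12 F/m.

(dE/dt)_max = V₀ω/d = 1.108×10^9 V/(m·s); ω = 2πf = 4.656×10^5 rad/s.
I_d,max = ε₀ A (dE/dt)_max = (8.85×10^-12)(4.254×10^-3)(1.108×10^9) = 4.17×10^-5 A.

4.17×10^-5 A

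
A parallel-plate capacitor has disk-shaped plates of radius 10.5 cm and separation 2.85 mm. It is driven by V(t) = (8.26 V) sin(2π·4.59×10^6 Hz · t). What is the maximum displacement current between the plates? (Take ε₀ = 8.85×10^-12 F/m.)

The displacement current equals the conduction current C dV/dt, which peaks at C V₀ ω.
With C = ε₀A/d = (8.85×10^-12)(0.03464)/(2.85×10^-3) = 1.076×10^-10 F and ω = 2πf = 2.884×10^7 rad/s, I_d,max = (1.076×10^-10)(8.26)(2.884×10^7) = 0.0256 A.

0.0256 A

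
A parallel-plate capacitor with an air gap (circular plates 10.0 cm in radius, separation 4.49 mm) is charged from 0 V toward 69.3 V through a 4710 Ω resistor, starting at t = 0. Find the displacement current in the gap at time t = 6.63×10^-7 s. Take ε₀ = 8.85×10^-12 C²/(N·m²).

C = ε₀A/d = (8.85×10^-12)(0.03142)/(4.49×10^-3) = 6.193×10^-11 F, so τ = RC = 2.917×10^-7 s.
The conduction current is I(t) = (V₀/R) e^(−t/τ), and the displacement current between the plates equals it.
t/τ = 2.273; I_d = (69.3/4710) · e^(−2.273) = (0.01471)(0.1030) = 1.52×10^-3 A.

1.52×10^-3 A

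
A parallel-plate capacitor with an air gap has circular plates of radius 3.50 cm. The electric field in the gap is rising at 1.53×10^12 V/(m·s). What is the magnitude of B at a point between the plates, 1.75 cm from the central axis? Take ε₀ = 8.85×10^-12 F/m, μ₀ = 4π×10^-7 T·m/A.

1.49×10^-7 T

I_d = ε₀ dΦ_E/dt = ε₀ πR² (dE/dt) = (8.85×10^-12)(3.848×10^-3)(1.53×10^12) = 0.05210 A through the full plate area.
For r < R the Ampère–Maxwell law gives B(2πr) = μ₀ I_d (r²/R²), so B = μ₀ I_d r/(2πR²) = (4π×10^-7)(0.05210)(0.0175)/(2π·0.0350²) = 1.49×10^-7 T.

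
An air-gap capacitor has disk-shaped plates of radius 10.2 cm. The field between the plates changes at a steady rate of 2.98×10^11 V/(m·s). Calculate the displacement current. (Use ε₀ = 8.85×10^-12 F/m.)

The displacement current is ε₀ times dΦ_E/dt = ε₀ A dE/dt = (8.85×10^-12)(0.03269)(2.98×10^11) = 0.0862 A.

0.0862 A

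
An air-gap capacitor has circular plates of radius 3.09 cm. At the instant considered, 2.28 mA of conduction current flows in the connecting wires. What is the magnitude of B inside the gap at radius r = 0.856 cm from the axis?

Between the plates the displacement current equals the wire current: I_d = 2.28 mA = 2.28×10^-3 A.
An Ampèrian loop of radius r encloses a fraction (r/R)² of I_d. Then B·2πr = μ₀ I_d (r/R)², giving B = μ₀ I_d r/(2πR²) = 4.09×10^-9 T.

4.09×10^-9 T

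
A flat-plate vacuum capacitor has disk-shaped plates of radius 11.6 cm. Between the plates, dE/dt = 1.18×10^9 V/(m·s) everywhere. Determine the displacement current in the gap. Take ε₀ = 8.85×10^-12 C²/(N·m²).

With a uniform field, Φ_E = EA, so I_d = ε₀ A dE/dt = 4.41×10^-4 A.

4.41×10^-4 A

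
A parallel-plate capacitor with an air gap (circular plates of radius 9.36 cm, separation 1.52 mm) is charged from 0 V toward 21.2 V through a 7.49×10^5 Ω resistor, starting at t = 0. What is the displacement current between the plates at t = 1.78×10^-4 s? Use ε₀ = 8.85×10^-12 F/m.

With C = ε₀A/d = (8.85×10^-12)(0.02752)/(1.52×10^-3) = 1.602×10^-10 F, the time constant is τ = RC = 1.200×10^-4 s, so t/τ = 1.483 and e^(−t/τ) = 0.2270.
I_d = I_cond = (V₀/R) e^(−t/τ) = (2.830×10^-5)(0.2270) = 6.42×10^-6 A.

6.42×10^-6 A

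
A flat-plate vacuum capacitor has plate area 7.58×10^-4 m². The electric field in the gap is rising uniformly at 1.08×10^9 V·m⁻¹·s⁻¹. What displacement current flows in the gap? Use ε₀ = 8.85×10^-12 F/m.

With a uniform field, Φ_E = EA, so I_d = ε₀ A dE/dt = 7.24×10^-6 A.

7.24×10^-6 A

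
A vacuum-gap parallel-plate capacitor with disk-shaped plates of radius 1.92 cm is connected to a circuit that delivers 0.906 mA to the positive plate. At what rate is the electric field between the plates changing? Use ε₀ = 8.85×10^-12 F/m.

The displacement current between the plates equals the conduction current, I_d = 0.906 mA.
Then dE/dt = I_d/(ε₀A) = 8.84×10^10 V/(m·s).

8.84×10^10 V/(m·s)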